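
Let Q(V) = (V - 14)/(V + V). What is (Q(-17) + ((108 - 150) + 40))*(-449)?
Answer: 16613/34 ≈ 488.62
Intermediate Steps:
Q(V) = (-14 + V)/(2*V) (Q(V) = (-14 + V)/((2*V)) = (-14 + V)*(1/(2*V)) = (-14 + V)/(2*V))
(Q(-17) + ((108 - 150) + 40))*(-449) = ((½)*(-14 - 17)/(-17) + ((108 - 150) + 40))*(-449) = ((½)*(-1/17)*(-31) + (-42 + 40))*(-449) = (31/34 - 2)*(-449) = -37/34*(-449) = 16613/34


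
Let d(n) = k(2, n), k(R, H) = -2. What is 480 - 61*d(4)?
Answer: 602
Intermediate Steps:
d(n) = -2
480 - 61*d(4) = 480 - 61*(-2) = 480 + 122 = 602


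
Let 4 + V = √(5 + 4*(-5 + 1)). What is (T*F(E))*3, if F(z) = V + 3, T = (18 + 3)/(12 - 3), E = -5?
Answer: -7 + 7*I*√11 ≈ -7.0 + 23.216*I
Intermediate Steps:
V = -4 + I*√11 (V = -4 + √(5 + 4*(-5 + 1)) = -4 + √(5 + 4*(-4)) = -4 + √(5 - 16) = -4 + √(-11) = -4 + I*√11 ≈ -4.0 + 3.3166*I)
T = 7/3 (T = 21/9 = 21*(⅑) = 7/3 ≈ 2.3333)
F(z) = -1 + I*√11 (F(z) = (-4 + I*√11) + 3 = -1 + I*√11)
(T*F(E))*3 = (7*(-1 + I*√11)/3)*3 = (-7/3 + 7*I*√11/3)*3 = -7 + 7*I*√11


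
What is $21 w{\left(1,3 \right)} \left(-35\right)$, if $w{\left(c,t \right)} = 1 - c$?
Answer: $0$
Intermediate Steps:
$21 w{\left(1,3 \right)} \left(-35\right) = 21 \left(1 - 1\right) \left(-35\right) = 21 \cdot 0 \left(-35\right) = 0 \left(-35\right) = 0$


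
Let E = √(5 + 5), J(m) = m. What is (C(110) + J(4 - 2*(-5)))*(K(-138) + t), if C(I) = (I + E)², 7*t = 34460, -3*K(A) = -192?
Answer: 60460656 + 7679760*√10/7 ≈ 6.3930e+7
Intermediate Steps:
K(A) = 64 (K(A) = -⅓*(-192) = 64)
t = 34460/7 (t = (⅐)*34460 = 34460/7 ≈ 4922.9)
E = √10 ≈ 3.1623
C(I) = (I + √10)²
(C(110) + J(4 - 2*(-5)))*(K(-138) + t) = ((110 + √10)² + (4 - 2*(-5)))*(64 + 34460/7) = ((110 + √10)² + (4 + 10))*(34908/7) = ((110 + √10)² + 14)*(34908/7) = (14 + (110 + √10)²)*(34908/7) = 69816 + 34908*(110 + √10)²/7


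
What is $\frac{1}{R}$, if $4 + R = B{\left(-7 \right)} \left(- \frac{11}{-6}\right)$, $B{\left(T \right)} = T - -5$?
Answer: $- \frac{3}{23} \approx -0.13043$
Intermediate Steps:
$B{\left(T \right)} = 5 + T$ ($B{\left(T \right)} = T + 5 = 5 + T$)
$R = - \frac{23}{3}$ ($R = -4 + \left(5 - 7\right) \left(- \frac{11}{-6}\right) = -4 - 2 \left(\left(-11\right) \left(- \frac{1}{6}\right)\right) = -4 - \frac{11}{3} = - \frac{23}{3} \approx -7.6667$)
$\frac{1}{R} = \frac{1}{- \frac{23}{3}} = - \frac{3}{23}$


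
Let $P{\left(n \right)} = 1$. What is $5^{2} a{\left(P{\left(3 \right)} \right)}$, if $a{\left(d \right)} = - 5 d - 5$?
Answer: $-250$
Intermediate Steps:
$a{\left(d \right)} = -5 - 5 d$
$5^{2} a{\left(P{\left(3 \right)} \right)} = 5^{2} \left(-5 - 5\right) = 25 \left(-5 - 5\right) = 25 \left(-10\right) = -250$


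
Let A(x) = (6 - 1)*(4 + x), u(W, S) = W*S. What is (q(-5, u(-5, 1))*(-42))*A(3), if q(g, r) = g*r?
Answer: -36750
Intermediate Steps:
u(W, S) = S*W
A(x) = 20 + 5*x (A(x) = 5*(4 + x) = 20 + 5*x)
(q(-5, u(-5, 1))*(-42))*A(3) = (-5*(-5)*(-42))*(20 + 5*3) = (-5*(-5)*(-42))*(20 + 15) = (25*(-42))*35 = -1050*35 = -36750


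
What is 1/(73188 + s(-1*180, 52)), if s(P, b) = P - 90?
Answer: 1/72918 ≈ 1.3714e-5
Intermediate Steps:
s(P, b) = -90 + P
1/(73188 + s(-1*180, 52)) = 1/(73188 + (-90 - 1*180)) = 1/(73188 + (-90 - 180)) = 1/(73188 - 270) = 1/72918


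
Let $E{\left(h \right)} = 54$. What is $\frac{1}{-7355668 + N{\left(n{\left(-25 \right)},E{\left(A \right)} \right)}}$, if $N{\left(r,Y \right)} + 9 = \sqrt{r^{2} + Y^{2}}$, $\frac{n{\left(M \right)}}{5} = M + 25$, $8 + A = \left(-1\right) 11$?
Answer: $- \frac{1}{7355623} \approx -1.3595 \cdot 10^{-7}$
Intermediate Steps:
$A = -19$ ($A = -8 - 11 = -19$)
$n{\left(M \right)} = 125 + 5 M$ ($n{\left(M \right)} = 5 \left(M + 25\right) = 5 \left(25 + M\right) = 125 + 5 M$)
$N{\left(r,Y \right)} = -9 + \sqrt{Y^{2} + r^{2}}$ ($N{\left(r,Y \right)} = -9 + \sqrt{r^{2} + Y^{2}} = -9 + \sqrt{Y^{2} + r^{2}}$)
$\frac{1}{-7355668 + N{\left(n{\left(-25 \right)},E{\left(A \right)} \right)}} = \frac{1}{-7355668 - \left(9 - \sqrt{54^{2} + \left(125 + 5 \left(-25\right)\right)^{2}}\right)} = \frac{1}{-7355668 - \left(9 - \sqrt{2916 + \left(125 - 125\right)^{2}}\right)} = \frac{1}{-7355668 - \left(9 - \sqrt{2916 + 0^{2}}\right)} = \frac{1}{-7355668 - \left(9 - \sqrt{2916 + 0}\right)} = \frac{1}{-7355668 - \left(9 - \sqrt{2916}\right)} = \frac{1}{-7355668 + \left(-9 + 54\right)} = \frac{1}{-7355668 + 45} = \frac{1}{-7355623} = - \frac{1}{7355623}$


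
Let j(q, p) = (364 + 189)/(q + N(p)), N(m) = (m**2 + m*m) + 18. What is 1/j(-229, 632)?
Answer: 114091/79 ≈ 1444.2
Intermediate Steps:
N(m) = 18 + 2*m**2 (N(m) = (m**2 + m**2) + 18 = 2*m**2 + 18 = 18 + 2*m**2)
j(q, p) = 553/(18 + q + 2*p**2) (j(q, p) = (364 + 189)/(q + (18 + 2*p**2)) = 553/(18 + q + 2*p**2))
1/j(-229, 632) = 1/(553/(18 - 229 + 2*632**2)) = 1/(553/(18 - 229 + 2*399424)) = 1/(553/(18 - 229 + 798848)) = 1/(553/798637) = 1/(553*(1/798637)) = 1/(79/114091) = 114091/79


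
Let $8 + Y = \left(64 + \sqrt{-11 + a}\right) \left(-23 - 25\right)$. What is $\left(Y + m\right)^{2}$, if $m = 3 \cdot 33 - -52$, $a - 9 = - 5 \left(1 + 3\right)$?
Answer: $8528353 + 281184 i \sqrt{22} \approx 8.5284 \cdot 10^{6} + 1.3189 \cdot 10^{6} i$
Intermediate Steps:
$a = -11$ ($a = 9 - 5 \left(1 + 3\right) = 9 - 20 = -11$)
$m = 151$ ($m = 99 + 52 = 151$)
$Y = -3080 - 48 i \sqrt{22}$ ($Y = -8 + \left(64 + \sqrt{-11 - 11}\right) \left(-23 - 25\right) = -8 + \left(64 + \sqrt{-22}\right) \left(-48\right) = -8 + \left(64 + i \sqrt{22}\right) \left(-48\right) = -8 - \left(3072 + 48 i \sqrt{22}\right) = -3080 - 48 i \sqrt{22} \approx -3080.0 - 225.14 i$)
$\left(Y + m\right)^{2} = \left(\left(-3080 - 48 i \sqrt{22}\right) + 151\right)^{2} = \left(-2929 - 48 i \sqrt{22}\right)^{2}$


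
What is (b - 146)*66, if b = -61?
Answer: -13662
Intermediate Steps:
(b - 146)*66 = (-61 - 146)*66 = -207*66 = -13662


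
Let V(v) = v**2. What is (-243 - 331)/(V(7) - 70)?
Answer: 82/3 ≈ 27.333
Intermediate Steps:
(-243 - 331)/(V(7) - 70) = (-243 - 331)/(7**2 - 70) = -574/(49 - 70) = -574/(-21) = -574*(-1/21) = 82/3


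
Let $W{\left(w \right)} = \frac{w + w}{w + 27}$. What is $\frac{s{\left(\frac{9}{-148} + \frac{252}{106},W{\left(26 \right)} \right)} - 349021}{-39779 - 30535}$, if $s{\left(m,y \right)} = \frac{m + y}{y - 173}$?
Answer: $\frac{470939645503}{94875805224} \approx 4.9637$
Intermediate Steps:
$W{\left(w \right)} = \frac{2 w}{27 + w}$
$s{\left(m,y \right)} = \frac{m + y}{-173 + y}$
$\frac{s{\left(\frac{9}{-148} + \frac{252}{106},W{\left(26 \right)} \right)} - 349021}{-39779 - 30535} = \frac{\frac{\left(\frac{9}{-148} + \frac{252}{106}\right) + 2 \cdot 26 \frac{1}{27 + 26}}{-173 + 2 \cdot 26 \frac{1}{27 + 26}} - 349021}{-39779 - 30535} = \frac{\frac{\left(9 \left(- \frac{1}{148}\right) + 252 \cdot \frac{1}{106}\right) + 2 \cdot 26 \cdot \frac{1}{53}}{-173 + 2 \cdot 26 \cdot \frac{1}{53}} - 349021}{-70314} = \left(\frac{\left(- \frac{9}{148} + \frac{126}{53}\right) + 2 \cdot 26 \cdot \frac{1}{53}}{-173 + 2 \cdot 26 \cdot \frac{1}{53}} - 349021\right) \left(- \frac{1}{70314}\right) = \left(\frac{\frac{18171}{7844} + \frac{52}{53}}{-173 + \frac{52}{53}} - 349021\right) \left(- \frac{1}{70314}\right) = \left(\frac{1}{- \frac{9117}{53}} \cdot \frac{25867}{7844} - 349021\right) \left(- \frac{1}{70314}\right) = \left(\left(- \frac{53}{9117}\right) \frac{25867}{7844} - 349021\right) \left(- \frac{1}{70314}\right) = \left(- \frac{25867}{1349316} - 349021\right) \left(- \frac{1}{70314}\right) = \left(- \frac{470939645503}{1349316}\right) \left(- \frac{1}{70314}\right) = \frac{470939645503}{94875805224}$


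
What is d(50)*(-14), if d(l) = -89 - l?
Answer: 1946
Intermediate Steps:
d(50)*(-14) = (-89 - 1*50)*(-14) = (-89 - 50)*(-14) = -139*(-14) = 1946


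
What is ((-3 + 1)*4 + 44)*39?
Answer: 1404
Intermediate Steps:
((-3 + 1)*4 + 44)*39 = (-2*4 + 44)*39 = (-8 + 44)*39 = 36*39 = 1404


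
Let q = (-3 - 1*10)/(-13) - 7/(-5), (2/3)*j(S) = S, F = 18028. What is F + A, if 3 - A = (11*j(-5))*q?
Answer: 18229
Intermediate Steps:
j(S) = 3*S/2
q = 12/5 (q = (-3 - 10)*(-1/13) - 7*(-⅕) = -13*(-1/13) + 7/5 = 1 + 7/5 = 12/5 ≈ 2.4000)
A = 201 (A = 3 - 11*((3/2)*(-5))*12/5 = 3 - 11*(-15/2)*12/5 = 3 - (-165)*12/(2*5) = 3 - 1*(-198) = 3 + 198 = 201)
F + A = 18028 + 201 = 18229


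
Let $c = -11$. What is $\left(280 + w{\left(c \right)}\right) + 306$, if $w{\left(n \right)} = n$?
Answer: $575$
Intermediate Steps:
$\left(280 + w{\left(c \right)}\right) + 306 = \left(280 - 11\right) + 306 = 269 + 306 = 575$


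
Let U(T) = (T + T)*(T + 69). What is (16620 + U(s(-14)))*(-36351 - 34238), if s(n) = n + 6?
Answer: -1104294316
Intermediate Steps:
s(n) = 6 + n
U(T) = 2*T*(69 + T) (U(T) = (2*T)*(69 + T) = 2*T*(69 + T))
(16620 + U(s(-14)))*(-36351 - 34238) = (16620 + 2*(6 - 14)*(69 + (6 - 14)))*(-36351 - 34238) = (16620 + 2*(-8)*(69 - 8))*(-70589) = (16620 + 2*(-8)*61)*(-70589) = (16620 - 976)*(-70589) = 15644*(-70589) = -1104294316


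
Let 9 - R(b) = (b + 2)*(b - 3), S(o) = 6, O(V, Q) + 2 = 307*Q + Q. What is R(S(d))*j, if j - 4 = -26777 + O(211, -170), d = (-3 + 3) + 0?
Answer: 1187025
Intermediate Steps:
O(V, Q) = -2 + 308*Q (O(V, Q) = -2 + (307*Q + Q) = -2 + 308*Q)
d = 0 (d = 0 + 0 = 0)
R(b) = 9 - (-3 + b)*(2 + b) (R(b) = 9 - (b + 2)*(b - 3) = 9 - (2 + b)*(-3 + b) = 9 - (-3 + b)*(2 + b))
j = -79135 (j = 4 + (-26777 + (-2 + 308*(-170))) = 4 + (-26777 + (-2 - 52360)) = 4 + (-26777 - 52362) = 4 - 79139 = -79135)
R(S(d))*j = (15 + 6 - 1*6**2)*(-79135) = (15 + 6 - 1*36)*(-79135) = (15 + 6 - 36)*(-79135) = -15*(-79135) = 1187025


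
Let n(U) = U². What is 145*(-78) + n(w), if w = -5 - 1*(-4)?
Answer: -11309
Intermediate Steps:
w = -1 (w = -5 + 4 = -1)
145*(-78) + n(w) = 145*(-78) + (-1)² = -11310 + 1 = -11309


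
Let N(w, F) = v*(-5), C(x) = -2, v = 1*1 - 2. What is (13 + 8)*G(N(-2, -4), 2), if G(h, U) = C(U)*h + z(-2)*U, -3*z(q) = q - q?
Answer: -210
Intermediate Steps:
v = -1 (v = 1 - 2 = -1)
z(q) = 0 (z(q) = -(q - q)/3 = -⅓*0 = 0)
N(w, F) = 5 (N(w, F) = -1*(-5) = 5)
G(h, U) = -2*h (G(h, U) = -2*h + 0*U = -2*h + 0 = -2*h)
(13 + 8)*G(N(-2, -4), 2) = (13 + 8)*(-2*5) = 21*(-10) = -210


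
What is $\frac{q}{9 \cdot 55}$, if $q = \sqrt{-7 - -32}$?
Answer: $\frac{1}{99} \approx 0.010101$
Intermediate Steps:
$q = 5$ ($q = \sqrt{-7 + 32} = \sqrt{25} = 5$)
$\frac{q}{9 \cdot 55} = \frac{5}{9 \cdot 55} = \frac{5}{495} = 5 \cdot \frac{1}{495} = \frac{1}{99}$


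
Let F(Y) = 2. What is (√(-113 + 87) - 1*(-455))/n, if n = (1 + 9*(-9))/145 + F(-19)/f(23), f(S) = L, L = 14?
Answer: -92365/83 - 203*I*√26/83 ≈ -1112.8 - 12.471*I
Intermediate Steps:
f(S) = 14
n = -83/203 (n = (1 + 9*(-9))/145 + 2/14 = (1 - 81)*(1/145) + 2*(1/14) = -80*1/145 + ⅐ = -16/29 + ⅐ = -83/203 ≈ -0.40887)
(√(-113 + 87) - 1*(-455))/n = (√(-113 + 87) - 1*(-455))/(-83/203) = (√(-26) + 455)*(-203/83) = (I*√26 + 455)*(-203/83) = (455 + I*√26)*(-203/83) = -92365/83 - 203*I*√26/83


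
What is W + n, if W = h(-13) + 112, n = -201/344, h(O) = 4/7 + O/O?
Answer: 272073/2408 ≈ 112.99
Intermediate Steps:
h(O) = 11/7 (h(O) = 4*(⅐) + 1 = 4/7 + 1 = 11/7)
n = -201/344 (n = -201*1/344 = -201/344 ≈ -0.58430)
W = 795/7 (W = 11/7 + 112 = 795/7 ≈ 113.57)
W + n = 795/7 - 201/344 = 272073/2408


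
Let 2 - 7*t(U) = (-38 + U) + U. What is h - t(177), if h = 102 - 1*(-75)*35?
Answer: 19403/7 ≈ 2771.9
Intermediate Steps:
t(U) = 40/7 - 2*U/7 (t(U) = 2/7 - ((-38 + U) + U)/7 = 2/7 - (-38 + 2*U)/7 = 2/7 + (38/7 - 2*U/7) = 40/7 - 2*U/7)
h = 2727 (h = 102 + 75*35 = 102 + 2625 = 2727)
h - t(177) = 2727 - (40/7 - 2/7*177) = 2727 - (40/7 - 354/7) = 2727 - 1*(-314/7) = 2727 + 314/7 = 19403/7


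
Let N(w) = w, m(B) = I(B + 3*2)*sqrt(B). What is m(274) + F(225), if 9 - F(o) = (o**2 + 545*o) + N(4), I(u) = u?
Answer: -173245 + 280*sqrt(274) ≈ -1.6861e+5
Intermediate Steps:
m(B) = sqrt(B)*(6 + B) (m(B) = (B + 3*2)*sqrt(B) = (B + 6)*sqrt(B) = (6 + B)*sqrt(B) = sqrt(B)*(6 + B))
F(o) = 5 - o**2 - 545*o (F(o) = 9 - ((o**2 + 545*o) + 4) = 9 - (4 + o**2 + 545*o) = 9 + (-4 - o**2 - 545*o) = 5 - o**2 - 545*o)
m(274) + F(225) = sqrt(274)*(6 + 274) + (5 - 1*225**2 - 545*225) = sqrt(274)*280 + (5 - 1*50625 - 122625) = 280*sqrt(274) + (5 - 50625 - 122625) = 280*sqrt(274) - 173245 = -173245 + 280*sqrt(274)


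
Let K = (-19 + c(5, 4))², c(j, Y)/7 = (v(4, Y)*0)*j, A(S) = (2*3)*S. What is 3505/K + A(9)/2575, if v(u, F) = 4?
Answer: 9044869/929575 ≈ 9.7301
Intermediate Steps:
A(S) = 6*S
c(j, Y) = 0 (c(j, Y) = 7*((4*0)*j) = 7*(0*j) = 7*0 = 0)
K = 361 (K = (-19 + 0)² = (-19)² = 361)
3505/K + A(9)/2575 = 3505/361 + (6*9)/2575 = 3505*(1/361) + 54*(1/2575) = 3505/361 + 54/2575 = 9044869/929575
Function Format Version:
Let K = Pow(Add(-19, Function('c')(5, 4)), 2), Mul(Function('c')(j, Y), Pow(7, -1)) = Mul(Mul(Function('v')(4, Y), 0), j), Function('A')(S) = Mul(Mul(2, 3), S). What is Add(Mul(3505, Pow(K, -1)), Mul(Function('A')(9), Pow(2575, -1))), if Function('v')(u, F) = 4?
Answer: Rational(9044869, 929575) ≈ 9.7301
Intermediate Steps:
Function('A')(S) = Mul(6, S)
Function('c')(j, Y) = 0 (Function('c')(j, Y) = Mul(7, Mul(Mul(4, 0), j)) = Mul(7, Mul(0, j)) = Mul(7, 0) = 0)
K = 361 (K = Pow(Add(-19, 0), 2) = Pow(-19, 2) = 361)
Add(Mul(3505, Pow(K, -1)), Mul(Function('A')(9), Pow(2575, -1))) = Add(Mul(3505, Pow(361, -1)), Mul(Mul(6, 9), Pow(2575, -1))) = Add(Mul(3505, Rational(1, 361)), Mul(54, Rational(1, 2575))) = Add(Rational(3505, 361), Rational(54, 2575)) = Rational(9044869, 929575)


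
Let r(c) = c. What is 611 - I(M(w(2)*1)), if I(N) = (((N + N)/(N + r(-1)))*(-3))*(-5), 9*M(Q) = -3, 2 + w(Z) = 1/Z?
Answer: 1207/2 ≈ 603.50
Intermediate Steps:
w(Z) = -2 + 1/Z
M(Q) = -1/3 (M(Q) = (1/9)*(-3) = -1/3)
I(N) = 30*N/(-1 + N) (I(N) = (((N + N)/(N - 1))*(-3))*(-5) = (((2*N)/(-1 + N))*(-3))*(-5) = ((2*N/(-1 + N))*(-3))*(-5) = -6*N/(-1 + N)*(-5) = 30*N/(-1 + N))
611 - I(M(w(2)*1)) = 611 - 30*(-1)/(3*(-1 - 1/3)) = 611 - 30*(-1)/(3*(-4/3)) = 611 - 30*(-1)*(-3)/(3*4) = 611 - 1*15/2 = 611 - 15/2 = 1207/2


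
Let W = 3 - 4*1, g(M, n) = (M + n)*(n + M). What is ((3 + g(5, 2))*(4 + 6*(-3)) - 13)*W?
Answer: 741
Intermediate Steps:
g(M, n) = (M + n)² (g(M, n) = (M + n)*(M + n) = (M + n)²)
W = -1 (W = 3 - 4 = -1)
((3 + g(5, 2))*(4 + 6*(-3)) - 13)*W = ((3 + (5 + 2)²)*(4 + 6*(-3)) - 13)*(-1) = ((3 + 7²)*(4 - 18) - 13)*(-1) = ((3 + 49)*(-14) - 13)*(-1) = (52*(-14) - 13)*(-1) = (-728 - 13)*(-1) = -741*(-1) = 741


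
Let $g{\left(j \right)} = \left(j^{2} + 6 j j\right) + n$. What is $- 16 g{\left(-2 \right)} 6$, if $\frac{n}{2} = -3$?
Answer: $-2112$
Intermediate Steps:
$n = -6$ ($n = 2 \left(-3\right) = -6$)
$g{\left(j \right)} = -6 + 7 j^{2}$ ($g{\left(j \right)} = \left(j^{2} + 6 j j\right) - 6 = \left(j^{2} + 6 j^{2}\right) - 6 = 7 j^{2} - 6 = -6 + 7 j^{2}$)
$- 16 g{\left(-2 \right)} 6 = - 16 \left(-6 + 7 \left(-2\right)^{2}\right) 6 = - 16 \left(-6 + 7 \cdot 4\right) 6 = - 16 \left(-6 + 28\right) 6 = \left(-16\right) 22 \cdot 6 = \left(-352\right) 6 = -2112$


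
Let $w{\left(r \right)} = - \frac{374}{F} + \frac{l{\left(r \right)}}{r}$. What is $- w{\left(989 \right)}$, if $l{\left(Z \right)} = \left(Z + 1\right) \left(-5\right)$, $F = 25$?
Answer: $\frac{493636}{24725} \approx 19.965$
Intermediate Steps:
$l{\left(Z \right)} = -5 - 5 Z$ ($l{\left(Z \right)} = \left(1 + Z\right) \left(-5\right) = -5 - 5 Z$)
$w{\left(r \right)} = - \frac{374}{25} + \frac{-5 - 5 r}{r}$
$- w{\left(989 \right)} = - (- \frac{499}{25} - \frac{5}{989}) = \left(-1\right) \left(- \frac{493636}{24725}\right) = \frac{493636}{24725}$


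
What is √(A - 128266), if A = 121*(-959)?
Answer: 3*I*√27145 ≈ 494.27*I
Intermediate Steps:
A = -116039
√(A - 128266) = √(-116039 - 128266) = √(-244305) = 3*I*√27145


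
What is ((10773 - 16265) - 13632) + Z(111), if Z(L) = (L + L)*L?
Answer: 5518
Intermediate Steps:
Z(L) = 2*L² (Z(L) = (2*L)*L = 2*L²)
((10773 - 16265) - 13632) + Z(111) = ((10773 - 16265) - 13632) + 2*111² = (-5492 - 13632) + 2*12321 = -19124 + 24642 = 5518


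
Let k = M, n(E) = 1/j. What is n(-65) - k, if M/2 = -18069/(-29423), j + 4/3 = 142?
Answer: -15161967/12416506 ≈ -1.2211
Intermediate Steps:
j = 422/3 (j = -4/3 + 142 = 422/3 ≈ 140.67)
n(E) = 3/422 (n(E) = 1/(422/3) = 3/422)
M = 36138/29423 (M = 2*(-18069/(-29423)) = 2*(-18069*(-1/29423)) = 2*(18069/29423) = 36138/29423 ≈ 1.2282)
k = 36138/29423 ≈ 1.2282
n(-65) - k = 3/422 - 1*36138/29423 = 3/422 - 36138/29423 = -15161967/12416506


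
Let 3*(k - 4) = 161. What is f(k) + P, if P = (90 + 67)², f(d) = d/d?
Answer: 24650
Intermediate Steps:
k = 173/3 (k = 4 + (⅓)*161 = 4 + 161/3 = 173/3 ≈ 57.667)
f(d) = 1
P = 24649 (P = 157² = 24649)
f(k) + P = 1 + 24649 = 24650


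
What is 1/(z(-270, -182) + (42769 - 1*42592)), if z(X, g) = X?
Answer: -1/93 ≈ -0.010753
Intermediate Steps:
1/(z(-270, -182) + (42769 - 1*42592)) = 1/(-270 + (42769 - 1*42592)) = 1/(-270 + (42769 - 42592)) = 1/(-270 + 177) = 1/(-93) = -1/93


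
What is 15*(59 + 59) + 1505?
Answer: 3275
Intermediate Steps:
15*(59 + 59) + 1505 = 15*118 + 1505 = 1770 + 1505 = 3275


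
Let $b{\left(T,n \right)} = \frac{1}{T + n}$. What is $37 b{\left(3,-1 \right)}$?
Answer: $\frac{37}{2} \approx 18.5$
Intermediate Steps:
$37 b{\left(3,-1 \right)} = \frac{37}{3 - 1} = \frac{37}{2}$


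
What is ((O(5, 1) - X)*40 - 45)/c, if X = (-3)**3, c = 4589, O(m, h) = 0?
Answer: 1035/4589 ≈ 0.22554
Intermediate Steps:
X = -27
((O(5, 1) - X)*40 - 45)/c = ((0 - 1*(-27))*40 - 45)/4589 = ((0 + 27)*40 - 45)*(1/4589) = (27*40 - 45)*(1/4589) = (1080 - 45)*(1/4589) = 1035*(1/4589) = 1035/4589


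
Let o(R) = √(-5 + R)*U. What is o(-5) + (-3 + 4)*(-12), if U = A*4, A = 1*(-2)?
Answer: -12 - 8*I*√10 ≈ -12.0 - 25.298*I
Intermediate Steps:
A = -2
U = -8 (U = -2*4 = -8)
o(R) = -8*√(-5 + R) (o(R) = √(-5 + R)*(-8) = -8*√(-5 + R))
o(-5) + (-3 + 4)*(-12) = -8*√(-5 - 5) + (-3 + 4)*(-12) = -8*I*√10 + 1*(-12) = -8*I*√10 - 12 = -12 - 8*I*√10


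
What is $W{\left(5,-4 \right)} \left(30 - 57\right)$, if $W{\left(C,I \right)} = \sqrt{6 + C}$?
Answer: $- 27 \sqrt{11} \approx -89.549$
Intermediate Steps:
$W{\left(5,-4 \right)} \left(30 - 57\right) = \sqrt{6 + 5} \left(30 - 57\right) = \sqrt{11} \left(-27\right) = - 27 \sqrt{11}$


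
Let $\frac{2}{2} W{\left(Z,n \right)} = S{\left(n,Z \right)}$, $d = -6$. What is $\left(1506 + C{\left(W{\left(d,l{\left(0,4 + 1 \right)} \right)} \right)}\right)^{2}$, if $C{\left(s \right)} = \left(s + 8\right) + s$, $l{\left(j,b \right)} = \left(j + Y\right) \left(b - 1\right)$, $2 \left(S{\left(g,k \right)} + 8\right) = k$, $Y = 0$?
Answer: $2226064$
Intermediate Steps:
$S{\left(g,k \right)} = -8 + \frac{k}{2}$
$l{\left(j,b \right)} = j \left(-1 + b\right)$ ($l{\left(j,b \right)} = \left(j + 0\right) \left(b - 1\right) = j \left(-1 + b\right)$)
$W{\left(Z,n \right)} = -8 + \frac{Z}{2}$
$C{\left(s \right)} = 8 + 2 s$ ($C{\left(s \right)} = \left(8 + s\right) + s = 8 + 2 s$)
$\left(1506 + C{\left(W{\left(d,l{\left(0,4 + 1 \right)} \right)} \right)}\right)^{2} = \left(1506 + \left(8 + 2 \left(-8 + \frac{1}{2} \left(-6\right)\right)\right)\right)^{2} = \left(1506 + \left(8 + 2 \left(-8 - 3\right)\right)\right)^{2} = \left(1506 + \left(8 + 2 \left(-11\right)\right)\right)^{2} = \left(1506 + \left(8 - 22\right)\right)^{2} = \left(1506 - 14\right)^{2} = 1492^{2} = 2226064$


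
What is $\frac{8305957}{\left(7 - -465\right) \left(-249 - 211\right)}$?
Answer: $- \frac{8305957}{217120} \approx -38.255$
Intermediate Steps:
$\frac{8305957}{\left(7 - -465\right) \left(-249 - 211\right)} = \frac{8305957}{\left(7 + 465\right) \left(-249 - 211\right)} = \frac{8305957}{472 \left(-460\right)} = \frac{8305957}{-217120} = 8305957 \left(- \frac{1}{217120}\right) = - \frac{8305957}{217120}$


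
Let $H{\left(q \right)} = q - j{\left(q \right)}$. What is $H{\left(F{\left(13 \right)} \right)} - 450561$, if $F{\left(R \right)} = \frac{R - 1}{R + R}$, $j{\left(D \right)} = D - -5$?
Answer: $-450566$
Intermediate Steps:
$j{\left(D \right)} = 5 + D$ ($j{\left(D \right)} = D + 5 = 5 + D$)
$F{\left(R \right)} = \frac{-1 + R}{2 R}$
$H{\left(q \right)} = -5$ ($H{\left(q \right)} = q - \left(5 + q\right) = -5$)
$H{\left(F{\left(13 \right)} \right)} - 450561 = -5 - 450561 = -450566$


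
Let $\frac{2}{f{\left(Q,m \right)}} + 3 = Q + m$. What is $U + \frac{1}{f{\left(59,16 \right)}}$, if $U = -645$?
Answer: $-609$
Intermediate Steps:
$f{\left(Q,m \right)} = \frac{2}{-3 + Q + m}$ ($f{\left(Q,m \right)} = \frac{2}{-3 + \left(Q + m\right)} = \frac{2}{-3 + Q + m}$)
$U + \frac{1}{f{\left(59,16 \right)}} = -645 + \frac{1}{2 \frac{1}{-3 + 59 + 16}} = -645 + \frac{1}{2 \cdot \frac{1}{72}} = -645 + \frac{1}{\frac{1}{36}} = -645 + 36 = -609$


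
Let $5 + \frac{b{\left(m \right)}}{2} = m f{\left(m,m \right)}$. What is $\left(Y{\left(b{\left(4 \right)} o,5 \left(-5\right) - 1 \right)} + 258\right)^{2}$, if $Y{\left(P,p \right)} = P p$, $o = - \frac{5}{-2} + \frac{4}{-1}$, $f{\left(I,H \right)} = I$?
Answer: $1245456$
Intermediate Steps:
$b{\left(m \right)} = -10 + 2 m^{2}$ ($b{\left(m \right)} = -10 + 2 m m = -10 + 2 m^{2}$)
$o = - \frac{3}{2}$ ($o = \left(-5\right) \left(- \frac{1}{2}\right) + 4 \left(-1\right) = \frac{5}{2} - 4 = - \frac{3}{2} \approx -1.5$)
$\left(Y{\left(b{\left(4 \right)} o,5 \left(-5\right) - 1 \right)} + 258\right)^{2} = \left(\left(-10 + 2 \cdot 4^{2}\right) \left(- \frac{3}{2}\right) \left(5 \left(-5\right) - 1\right) + 258\right)^{2} = \left(\left(-10 + 2 \cdot 16\right) \left(- \frac{3}{2}\right) \left(-25 - 1\right) + 258\right)^{2} = \left(\left(-10 + 32\right) \left(- \frac{3}{2}\right) \left(-26\right) + 258\right)^{2} = \left(22 \left(- \frac{3}{2}\right) \left(-26\right) + 258\right)^{2} = \left(\left(-33\right) \left(-26\right) + 258\right)^{2} = \left(858 + 258\right)^{2} = 1116^{2} = 1245456$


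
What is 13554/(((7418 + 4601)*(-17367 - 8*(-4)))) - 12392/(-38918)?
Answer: 1290668918254/4054270293535 ≈ 0.31835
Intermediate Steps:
13554/(((7418 + 4601)*(-17367 - 8*(-4)))) - 12392/(-38918) = 13554/((12019*(-17367 + 32))) - 12392*(-1/38918) = 13554/((12019*(-17335))) + 6196/19459 = 13554/(-208349365) + 6196/19459 = 13554*(-1/208349365) + 6196/19459 = -13554/208349365 + 6196/19459 = 1290668918254/4054270293535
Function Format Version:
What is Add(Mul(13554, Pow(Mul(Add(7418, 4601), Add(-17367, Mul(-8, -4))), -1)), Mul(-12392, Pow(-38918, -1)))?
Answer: Rational(1290668918254, 4054270293535) ≈ 0.31835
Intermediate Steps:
Add(Mul(13554, Pow(Mul(Add(7418, 4601), Add(-17367, Mul(-8, -4))), -1)), Mul(-12392, Pow(-38918, -1))) = Add(Mul(13554, Pow(Mul(12019, Add(-17367, 32)), -1)), Mul(-12392, Rational(-1, 38918))) = Add(Mul(13554, Pow(Mul(12019, -17335), -1)), Rational(6196, 19459)) = Add(Mul(13554, Pow(-208349365, -1)), Rational(6196, 19459)) = Add(Mul(13554, Rational(-1, 208349365)), Rational(6196, 19459)) = Add(Rational(-13554, 208349365), Rational(6196, 19459)) = Rational(1290668918254, 4054270293535)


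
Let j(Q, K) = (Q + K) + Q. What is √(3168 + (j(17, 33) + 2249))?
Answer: 2*√1371 ≈ 74.054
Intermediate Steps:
j(Q, K) = K + 2*Q (j(Q, K) = (K + Q) + Q = K + 2*Q)
√(3168 + (j(17, 33) + 2249)) = √(3168 + ((33 + 2*17) + 2249)) = √(3168 + ((33 + 34) + 2249)) = √(3168 + (67 + 2249)) = √(3168 + 2316) = √5484 = 2*√1371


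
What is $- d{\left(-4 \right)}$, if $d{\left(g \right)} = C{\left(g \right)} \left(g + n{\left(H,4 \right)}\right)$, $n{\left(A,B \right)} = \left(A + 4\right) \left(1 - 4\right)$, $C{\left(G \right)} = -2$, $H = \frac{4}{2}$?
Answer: $-44$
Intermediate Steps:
$H = 2$ ($H = 4 \cdot \frac{1}{2} = 2$)
$n{\left(A,B \right)} = -12 - 3 A$ ($n{\left(A,B \right)} = \left(4 + A\right) \left(-3\right) = -12 - 3 A$)
$d{\left(g \right)} = 36 - 2 g$ ($d{\left(g \right)} = - 2 \left(g - 18\right) = - 2 \left(-18 + g\right) = 36 - 2 g$)
$- d{\left(-4 \right)} = - (36 - -8) = - (36 + 8) = \left(-1\right) 44 = -44$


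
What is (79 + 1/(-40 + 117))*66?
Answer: 36504/7 ≈ 5214.9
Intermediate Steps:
(79 + 1/(-40 + 117))*66 = (79 + 1/77)*66 = (6084/77)*66 = 36504/7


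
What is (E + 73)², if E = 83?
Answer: 24336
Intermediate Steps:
(E + 73)² = (83 + 73)² = 156² = 24336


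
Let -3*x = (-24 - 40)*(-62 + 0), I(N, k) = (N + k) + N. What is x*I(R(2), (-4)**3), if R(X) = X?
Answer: 79360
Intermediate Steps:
I(N, k) = k + 2*N
x = -3968/3 (x = -(-24 - 40)*(-62 + 0)/3 = -(-64)*(-62)/3 = -1/3*3968 = -3968/3 ≈ -1322.7)
x*I(R(2), (-4)**3) = -3968*((-4)**3 + 2*2)/3 = -3968*(-64 + 4)/3 = -3968/3*(-60) = 79360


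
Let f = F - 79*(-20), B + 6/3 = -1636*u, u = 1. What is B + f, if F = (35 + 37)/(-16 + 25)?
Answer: -50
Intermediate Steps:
F = 8 (F = 72/9 = 72*(⅑) = 8)
B = -1638 (B = -2 - 1636*1 = -2 - 1636 = -1638)
f = 1588 (f = 8 - 79*(-20) = 8 + 1580 = 1588)
B + f = -1638 + 1588 = -50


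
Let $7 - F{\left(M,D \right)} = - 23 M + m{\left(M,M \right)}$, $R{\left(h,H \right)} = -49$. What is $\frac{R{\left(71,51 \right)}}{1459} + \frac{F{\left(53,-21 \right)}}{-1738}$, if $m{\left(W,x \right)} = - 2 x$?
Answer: $- \frac{1014275}{1267871} \approx -0.79998$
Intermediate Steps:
$F{\left(M,D \right)} = 7 + 25 M$ ($F{\left(M,D \right)} = 7 - \left(- 23 M - 2 M\right) = 7 - - 25 M = 7 + 25 M$)
$\frac{R{\left(71,51 \right)}}{1459} + \frac{F{\left(53,-21 \right)}}{-1738} = - \frac{49}{1459} + \frac{7 + 25 \cdot 53}{-1738} = \left(-49\right) \frac{1}{1459} + \left(7 + 1325\right) \left(- \frac{1}{1738}\right) = - \frac{49}{1459} + 1332 \left(- \frac{1}{1738}\right) = - \frac{49}{1459} - \frac{666}{869} = - \frac{1014275}{1267871}$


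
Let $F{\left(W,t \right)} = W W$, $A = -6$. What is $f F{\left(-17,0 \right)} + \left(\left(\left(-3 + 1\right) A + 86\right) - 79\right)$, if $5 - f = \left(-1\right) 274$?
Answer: $80650$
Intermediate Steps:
$f = 279$ ($f = 5 - \left(-1\right) 274 = 5 - -274 = 5 + 274 = 279$)
$F{\left(W,t \right)} = W^{2}$
$f F{\left(-17,0 \right)} + \left(\left(\left(-3 + 1\right) A + 86\right) - 79\right) = 279 \left(-17\right)^{2} - \left(-7 - \left(-3 + 1\right) \left(-6\right)\right) = 279 \cdot 289 + \left(\left(\left(-2\right) \left(-6\right) + 86\right) - 79\right) = 80631 + \left(\left(12 + 86\right) - 79\right) = 80631 + \left(98 - 79\right) = 80631 + 19 = 80650$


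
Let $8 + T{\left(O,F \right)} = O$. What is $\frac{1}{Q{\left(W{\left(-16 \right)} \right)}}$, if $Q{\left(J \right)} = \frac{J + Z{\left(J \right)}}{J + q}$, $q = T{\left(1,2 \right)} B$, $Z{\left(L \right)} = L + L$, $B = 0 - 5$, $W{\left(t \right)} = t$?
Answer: $- \frac{19}{48} \approx -0.39583$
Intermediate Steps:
$T{\left(O,F \right)} = -8 + O$
$B = -5$ ($B = 0 - 5 = -5$)
$Z{\left(L \right)} = 2 L$
$q = 35$ ($q = \left(-8 + 1\right) \left(-5\right) = \left(-7\right) \left(-5\right) = 35$)
$Q{\left(J \right)} = \frac{3 J}{35 + J}$ ($Q{\left(J \right)} = \frac{J + 2 J}{J + 35} = \frac{3 J}{35 + J}$)
$\frac{1}{Q{\left(W{\left(-16 \right)} \right)}} = \frac{1}{3 \left(-16\right) \frac{1}{35 - 16}} = \frac{1}{3 \left(-16\right) \frac{1}{19}} = \frac{1}{- \frac{48}{19}} = - \frac{19}{48}$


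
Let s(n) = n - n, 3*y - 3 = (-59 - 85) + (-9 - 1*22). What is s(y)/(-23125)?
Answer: 0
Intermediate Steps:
y = -172/3 (y = 1 + ((-59 - 85) + (-9 - 1*22))/3 = 1 + (-144 + (-9 - 22))/3 = 1 + (-144 - 31)/3 = 1 + (1/3)*(-175) = 1 - 175/3 = -172/3 ≈ -57.333)
s(n) = 0
s(y)/(-23125) = 0/(-23125) = 0*(-1/23125) = 0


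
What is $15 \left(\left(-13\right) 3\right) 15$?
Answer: $-8775$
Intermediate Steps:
$15 \left(\left(-13\right) 3\right) 15 = 15 \left(-39\right) 15 = \left(-585\right) 15 = -8775$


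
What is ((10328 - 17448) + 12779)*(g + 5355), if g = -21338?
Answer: -90447797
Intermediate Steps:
((10328 - 17448) + 12779)*(g + 5355) = ((10328 - 17448) + 12779)*(-21338 + 5355) = (-7120 + 12779)*(-15983) = 5659*(-15983) = -90447797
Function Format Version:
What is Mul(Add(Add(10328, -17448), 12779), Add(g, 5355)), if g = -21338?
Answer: -90447797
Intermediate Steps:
Mul(Add(Add(10328, -17448), 12779), Add(g, 5355)) = Mul(Add(Add(10328, -17448), 12779), Add(-21338, 5355)) = Mul(Add(-7120, 12779), -15983) = Mul(5659, -15983) = -90447797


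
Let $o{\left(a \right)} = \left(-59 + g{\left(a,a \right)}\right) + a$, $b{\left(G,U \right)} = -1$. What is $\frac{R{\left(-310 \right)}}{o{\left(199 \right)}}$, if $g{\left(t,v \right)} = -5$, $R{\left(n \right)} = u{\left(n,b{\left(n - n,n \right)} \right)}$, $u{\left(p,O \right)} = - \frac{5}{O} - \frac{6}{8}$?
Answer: $\frac{17}{540} \approx 0.031482$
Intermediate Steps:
$u{\left(p,O \right)} = - \frac{3}{4} - \frac{5}{O}$ ($u{\left(p,O \right)} = - \frac{5}{O} - \frac{3}{4} = - \frac{3}{4} - \frac{5}{O}$)
$R{\left(n \right)} = \frac{17}{4}$ ($R{\left(n \right)} = - \frac{3}{4} - \frac{5}{-1} = - \frac{3}{4} - -5 = - \frac{3}{4} + 5 = \frac{17}{4}$)
$o{\left(a \right)} = -64 + a$ ($o{\left(a \right)} = \left(-59 - 5\right) + a = -64 + a$)
$\frac{R{\left(-310 \right)}}{o{\left(199 \right)}} = \frac{17}{4 \left(-64 + 199\right)} = \frac{17}{4 \cdot 135} = \frac{17}{4} \cdot \frac{1}{135} = \frac{17}{540}$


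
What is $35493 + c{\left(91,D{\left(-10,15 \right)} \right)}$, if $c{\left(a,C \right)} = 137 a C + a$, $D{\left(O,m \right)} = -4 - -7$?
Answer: $72985$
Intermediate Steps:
$D{\left(O,m \right)} = 3$ ($D{\left(O,m \right)} = -4 + 7 = 3$)
$c{\left(a,C \right)} = a + 137 C a$ ($c{\left(a,C \right)} = 137 C a + a = a + 137 C a$)
$35493 + c{\left(91,D{\left(-10,15 \right)} \right)} = 35493 + 91 \left(1 + 137 \cdot 3\right) = 35493 + 91 \left(1 + 411\right) = 35493 + 91 \cdot 412 = 35493 + 37492 = 72985$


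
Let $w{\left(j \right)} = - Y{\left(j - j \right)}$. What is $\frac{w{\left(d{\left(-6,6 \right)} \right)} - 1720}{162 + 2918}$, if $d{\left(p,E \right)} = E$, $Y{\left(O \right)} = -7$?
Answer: $- \frac{1713}{3080} \approx -0.55617$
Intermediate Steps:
$w{\left(j \right)} = 7$ ($w{\left(j \right)} = \left(-1\right) \left(-7\right) = 7$)
$\frac{w{\left(d{\left(-6,6 \right)} \right)} - 1720}{162 + 2918} = \frac{7 - 1720}{162 + 2918} = - \frac{1713}{3080}$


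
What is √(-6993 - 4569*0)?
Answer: 3*I*√777 ≈ 83.624*I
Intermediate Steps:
√(-6993 - 4569*0) = √(-6993 + 0) = √(-6993) = 3*I*√777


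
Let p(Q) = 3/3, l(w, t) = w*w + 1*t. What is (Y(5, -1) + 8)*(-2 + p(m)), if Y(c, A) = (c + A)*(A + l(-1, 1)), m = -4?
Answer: -12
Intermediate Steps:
l(w, t) = t + w² (l(w, t) = w² + t = t + w²)
Y(c, A) = (2 + A)*(A + c) (Y(c, A) = (c + A)*(A + (1 + (-1)²)) = (A + c)*(A + (1 + 1)) = (A + c)*(A + 2) = (A + c)*(2 + A) = (2 + A)*(A + c))
p(Q) = 1 (p(Q) = 3*(⅓) = 1)
(Y(5, -1) + 8)*(-2 + p(m)) = (((-1)² + 2*(-1) + 2*5 - 1*5) + 8)*(-2 + 1) = ((1 - 2 + 10 - 5) + 8)*(-1) = (4 + 8)*(-1) = 12*(-1) = -12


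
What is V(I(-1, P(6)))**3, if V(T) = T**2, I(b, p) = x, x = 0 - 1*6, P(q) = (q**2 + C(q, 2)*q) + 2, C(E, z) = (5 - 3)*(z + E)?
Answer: 46656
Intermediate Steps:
C(E, z) = 2*E + 2*z (C(E, z) = 2*(E + z) = 2*E + 2*z)
P(q) = 2 + q**2 + q*(4 + 2*q) (P(q) = (q**2 + (2*q + 2*2)*q) + 2 = (q**2 + (2*q + 4)*q) + 2 = (q**2 + (4 + 2*q)*q) + 2 = (q**2 + q*(4 + 2*q)) + 2 = 2 + q**2 + q*(4 + 2*q))
x = -6 (x = 0 - 6 = -6)
I(b, p) = -6
V(I(-1, P(6)))**3 = ((-6)**2)**3 = 36**3 = 46656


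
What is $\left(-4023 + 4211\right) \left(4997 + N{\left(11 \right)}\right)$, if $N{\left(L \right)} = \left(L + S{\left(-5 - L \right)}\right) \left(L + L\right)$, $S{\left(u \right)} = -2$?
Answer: $976660$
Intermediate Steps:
$N{\left(L \right)} = 2 L \left(-2 + L\right)$ ($N{\left(L \right)} = \left(L - 2\right) \left(L + L\right) = \left(-2 + L\right) 2 L = 2 L \left(-2 + L\right)$)
$\left(-4023 + 4211\right) \left(4997 + N{\left(11 \right)}\right) = \left(-4023 + 4211\right) \left(4997 + 2 \cdot 11 \left(-2 + 11\right)\right) = 188 \left(4997 + 2 \cdot 11 \cdot 9\right) = 188 \left(4997 + 198\right) = 188 \cdot 5195 = 976660$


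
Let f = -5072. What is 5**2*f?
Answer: -126800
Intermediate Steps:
5**2*f = 5**2*(-5072) = 25*(-5072) = -126800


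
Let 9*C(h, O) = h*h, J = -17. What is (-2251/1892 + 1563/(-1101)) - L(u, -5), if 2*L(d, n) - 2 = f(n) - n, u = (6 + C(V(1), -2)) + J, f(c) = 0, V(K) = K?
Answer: -4242123/694364 ≈ -6.1094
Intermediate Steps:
C(h, O) = h²/9 (C(h, O) = (h*h)/9 = h²/9)
u = -98/9 (u = (6 + (⅑)*1²) - 17 = (6 + (⅑)*1) - 17 = (6 + ⅑) - 17 = 55/9 - 17 = -98/9 ≈ -10.889)
L(d, n) = 1 - n/2 (L(d, n) = 1 + (0 - n)/2 = 1 + (-n)/2 = 1 - n/2)
(-2251/1892 + 1563/(-1101)) - L(u, -5) = (-2251/1892 + 1563/(-1101)) - (1 - ½*(-5)) = (-2251*1/1892 + 1563*(-1/1101)) - (1 + 5/2) = (-2251/1892 - 521/367) - 1*7/2 = -1811849/694364 - 7/2 = -4242123/694364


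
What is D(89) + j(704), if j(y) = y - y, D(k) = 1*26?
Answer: 26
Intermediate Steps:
D(k) = 26
j(y) = 0
D(89) + j(704) = 26 + 0 = 26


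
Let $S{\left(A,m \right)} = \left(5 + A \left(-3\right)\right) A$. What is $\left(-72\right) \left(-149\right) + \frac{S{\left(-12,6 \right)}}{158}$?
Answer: $\frac{847266}{79} \approx 10725.0$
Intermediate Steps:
$S{\left(A,m \right)} = A \left(5 - 3 A\right)$ ($S{\left(A,m \right)} = \left(5 - 3 A\right) A = A \left(5 - 3 A\right)$)
$\left(-72\right) \left(-149\right) + \frac{S{\left(-12,6 \right)}}{158} = \left(-72\right) \left(-149\right) + \frac{\left(-12\right) \left(5 - -36\right)}{158} = 10728 + - 12 \left(5 + 36\right) \frac{1}{158} = 10728 + \left(-12\right) 41 \cdot \frac{1}{158} = 10728 - \frac{246}{79} = \frac{847266}{79}$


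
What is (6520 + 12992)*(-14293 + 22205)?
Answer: 154378944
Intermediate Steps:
(6520 + 12992)*(-14293 + 22205) = 19512*7912 = 154378944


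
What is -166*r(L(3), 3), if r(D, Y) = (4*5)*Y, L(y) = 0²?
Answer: -9960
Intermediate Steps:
L(y) = 0
r(D, Y) = 20*Y
-166*r(L(3), 3) = -3320*3 = -166*60 = -9960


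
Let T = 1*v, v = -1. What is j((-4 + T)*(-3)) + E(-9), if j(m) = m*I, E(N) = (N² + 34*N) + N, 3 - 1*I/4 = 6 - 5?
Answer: -114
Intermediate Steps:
I = 8 (I = 12 - 4*(6 - 5) = 12 - 4*1 = 12 - 4 = 8)
E(N) = N² + 35*N
T = -1 (T = 1*(-1) = -1)
j(m) = 8*m (j(m) = m*8 = 8*m)
j((-4 + T)*(-3)) + E(-9) = 8*((-4 - 1)*(-3)) - 9*(35 - 9) = 8*(-5*(-3)) - 9*26 = 8*15 - 234 = 120 - 234 = -114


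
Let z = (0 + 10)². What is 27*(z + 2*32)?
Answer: 4428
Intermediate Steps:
z = 100 (z = 10² = 100)
27*(z + 2*32) = 27*(100 + 2*32) = 27*(100 + 64) = 27*164 = 4428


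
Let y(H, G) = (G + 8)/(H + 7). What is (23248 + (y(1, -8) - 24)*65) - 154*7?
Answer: 20610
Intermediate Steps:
y(H, G) = (8 + G)/(7 + H)
(23248 + (y(1, -8) - 24)*65) - 154*7 = (23248 + ((8 - 8)/(7 + 1) - 24)*65) - 154*7 = (23248 + (0/8 - 24)*65) - 1078 = (23248 + ((1/8)*0 - 24)*65) - 1078 = (23248 + (0 - 24)*65) - 1078 = (23248 - 24*65) - 1078 = (23248 - 1560) - 1078 = 21688 - 1078 = 20610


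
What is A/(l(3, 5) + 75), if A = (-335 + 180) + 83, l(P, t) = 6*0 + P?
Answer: -12/13 ≈ -0.92308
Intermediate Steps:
l(P, t) = P (l(P, t) = 0 + P = P)
A = -72 (A = -155 + 83 = -72)
A/(l(3, 5) + 75) = -72/(3 + 75) = -72/78 = -72*1/78 = -12/13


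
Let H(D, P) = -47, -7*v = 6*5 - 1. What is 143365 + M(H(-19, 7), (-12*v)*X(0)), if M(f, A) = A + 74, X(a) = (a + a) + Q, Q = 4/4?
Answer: 1004421/7 ≈ 1.4349e+5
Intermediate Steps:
Q = 1 (Q = 4*(¼) = 1)
v = -29/7 (v = -(6*5 - 1)/7 = -(30 - 1)/7 = -⅐*29 = -29/7 ≈ -4.1429)
X(a) = 1 + 2*a (X(a) = (a + a) + 1 = 2*a + 1 = 1 + 2*a)
M(f, A) = 74 + A
143365 + M(H(-19, 7), (-12*v)*X(0)) = 143365 + (74 + (-12*(-29/7))*(1 + 2*0)) = 143365 + (74 + 348*(1 + 0)/7) = 143365 + (74 + (348/7)*1) = 143365 + (74 + 348/7) = 143365 + 866/7 = 1004421/7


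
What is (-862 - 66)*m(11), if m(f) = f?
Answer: -10208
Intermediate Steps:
(-862 - 66)*m(11) = (-862 - 66)*11 = -928*11 = -10208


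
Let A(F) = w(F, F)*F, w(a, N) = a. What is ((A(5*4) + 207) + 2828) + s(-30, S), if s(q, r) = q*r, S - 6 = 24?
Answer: 2535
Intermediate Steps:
S = 30 (S = 6 + 24 = 30)
A(F) = F² (A(F) = F*F = F²)
((A(5*4) + 207) + 2828) + s(-30, S) = (((5*4)² + 207) + 2828) - 30*30 = ((20² + 207) + 2828) - 900 = ((400 + 207) + 2828) - 900 = (607 + 2828) - 900 = 3435 - 900 = 2535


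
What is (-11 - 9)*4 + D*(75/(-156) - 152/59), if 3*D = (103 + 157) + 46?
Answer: -601049/1534 ≈ -391.82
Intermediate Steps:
D = 102 (D = ((103 + 157) + 46)/3 = (260 + 46)/3 = (⅓)*306 = 102)
(-11 - 9)*4 + D*(75/(-156) - 152/59) = (-11 - 9)*4 + 102*(75/(-156) - 152/59) = -20*4 + 102*(75*(-1/156) - 152*1/59) = -80 + 102*(-25/52 - 152/59) = -80 + 102*(-9379/3068) = -80 - 478329/1534 = -601049/1534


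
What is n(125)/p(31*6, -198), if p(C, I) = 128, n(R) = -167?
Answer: -167/128 ≈ -1.3047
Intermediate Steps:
n(125)/p(31*6, -198) = -167/128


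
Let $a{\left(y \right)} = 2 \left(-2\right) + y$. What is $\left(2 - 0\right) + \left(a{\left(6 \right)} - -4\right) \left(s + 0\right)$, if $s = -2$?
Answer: $-10$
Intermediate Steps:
$a{\left(y \right)} = -4 + y$
$\left(2 - 0\right) + \left(a{\left(6 \right)} - -4\right) \left(s + 0\right) = \left(2 - 0\right) + \left(\left(-4 + 6\right) - -4\right) \left(-2 + 0\right) = \left(2 + 0\right) + \left(2 + 4\right) \left(-2\right) = 2 + 6 \left(-2\right) = 2 - 12 = -10$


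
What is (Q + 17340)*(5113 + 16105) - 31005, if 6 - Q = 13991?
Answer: 71155385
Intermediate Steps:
Q = -13985 (Q = 6 - 1*13991 = 6 - 13991 = -13985)
(Q + 17340)*(5113 + 16105) - 31005 = (-13985 + 17340)*(5113 + 16105) - 31005 = 3355*21218 - 31005 = 71186390 - 31005 = 71155385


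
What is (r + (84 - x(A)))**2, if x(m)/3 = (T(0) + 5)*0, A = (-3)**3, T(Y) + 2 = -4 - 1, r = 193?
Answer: 76729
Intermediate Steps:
T(Y) = -7 (T(Y) = -2 + (-4 - 1) = -2 - 5 = -7)
A = -27
x(m) = 0 (x(m) = 3*((-7 + 5)*0) = 3*(-2*0) = 3*0 = 0)
(r + (84 - x(A)))**2 = (193 + (84 - 1*0))**2 = (193 + (84 + 0))**2 = (193 + 84)**2 = 277**2 = 76729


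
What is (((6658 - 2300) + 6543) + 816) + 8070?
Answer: 19787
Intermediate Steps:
(((6658 - 2300) + 6543) + 816) + 8070 = ((4358 + 6543) + 816) + 8070 = (10901 + 816) + 8070 = 11717 + 8070 = 19787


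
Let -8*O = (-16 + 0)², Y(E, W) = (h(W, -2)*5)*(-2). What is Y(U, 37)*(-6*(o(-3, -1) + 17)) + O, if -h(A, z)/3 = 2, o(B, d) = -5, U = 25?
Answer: -4352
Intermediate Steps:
h(A, z) = -6 (h(A, z) = -3*2 = -6)
Y(E, W) = 60 (Y(E, W) = -6*5*(-2) = -30*(-2) = 60)
O = -32 (O = -(-16 + 0)²/8 = -⅛*(-16)² = -⅛*256 = -32)
Y(U, 37)*(-6*(o(-3, -1) + 17)) + O = 60*(-6*(-5 + 17)) - 32 = 60*(-6*12) - 32 = 60*(-72) - 32 = -4320 - 32 = -4352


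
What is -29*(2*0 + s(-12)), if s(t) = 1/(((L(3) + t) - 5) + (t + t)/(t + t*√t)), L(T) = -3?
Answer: 1247/854 - 29*I*√3/1281 ≈ 1.4602 - 0.039211*I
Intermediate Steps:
s(t) = 1/(-8 + t + 2*t/(t + t^(3/2))) (s(t) = 1/(((-3 + t) - 5) + (t + t)/(t + t*√t)) = 1/((-8 + t) + (2*t)/(t + t^(3/2))) = 1/((-8 + t) + 2*t/(t + t^(3/2))) = 1/(-8 + t + 2*t/(t + t^(3/2))))
-29*(2*0 + s(-12)) = -29*(2*0 + (-12 + (-12)^(3/2))/((-12)² + (-12)^(5/2) - (-192)*I*√3 - 6*(-12))) = -29*(0 + (-12 - 24*I*√3)/(144 + 288*I*√3 - (-192)*I*√3 + 72)) = -29*(0 + (-12 - 24*I*√3)/(144 + 288*I*√3 + 192*I*√3 + 72)) = -29*(0 + (-12 - 24*I*√3)/(216 + 480*I*√3)) = -29*(-12 - 24*I*√3)/(216 + 480*I*√3)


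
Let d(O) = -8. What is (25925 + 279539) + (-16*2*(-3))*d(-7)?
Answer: 304696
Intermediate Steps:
(25925 + 279539) + (-16*2*(-3))*d(-7) = (25925 + 279539) + (-16*2*(-3))*(-8) = 305464 - 32*(-3)*(-8) = 305464 + 96*(-8) = 305464 - 768 = 304696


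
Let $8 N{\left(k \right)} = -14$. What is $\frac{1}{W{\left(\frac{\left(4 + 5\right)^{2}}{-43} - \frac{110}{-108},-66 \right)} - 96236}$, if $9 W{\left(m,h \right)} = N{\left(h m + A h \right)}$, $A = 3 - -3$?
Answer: $- \frac{36}{3464503} \approx -1.0391 \cdot 10^{-5}$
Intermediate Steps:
$A = 6$ ($A = 3 + 3 = 6$)
$N{\left(k \right)} = - \frac{7}{4}$ ($N{\left(k \right)} = \frac{1}{8} \left(-14\right) = - \frac{7}{4}$)
$W{\left(m,h \right)} = - \frac{7}{36}$ ($W{\left(m,h \right)} = \frac{1}{9} \left(- \frac{7}{4}\right) = - \frac{7}{36}$)
$\frac{1}{W{\left(\frac{\left(4 + 5\right)^{2}}{-43} - \frac{110}{-108},-66 \right)} - 96236} = \frac{1}{- \frac{7}{36} - 96236} = \frac{1}{- \frac{3464503}{36}} = - \frac{36}{3464503}$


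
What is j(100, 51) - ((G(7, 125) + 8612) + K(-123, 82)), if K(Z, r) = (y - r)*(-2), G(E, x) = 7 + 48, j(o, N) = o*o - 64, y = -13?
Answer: 1079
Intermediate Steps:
j(o, N) = -64 + o² (j(o, N) = o² - 64 = -64 + o²)
G(E, x) = 55
K(Z, r) = 26 + 2*r (K(Z, r) = (-13 - r)*(-2) = 26 + 2*r)
j(100, 51) - ((G(7, 125) + 8612) + K(-123, 82)) = (-64 + 100²) - ((55 + 8612) + (26 + 2*82)) = (-64 + 10000) - (8667 + (26 + 164)) = 9936 - (8667 + 190) = 9936 - 1*8857 = 9936 - 8857 = 1079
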